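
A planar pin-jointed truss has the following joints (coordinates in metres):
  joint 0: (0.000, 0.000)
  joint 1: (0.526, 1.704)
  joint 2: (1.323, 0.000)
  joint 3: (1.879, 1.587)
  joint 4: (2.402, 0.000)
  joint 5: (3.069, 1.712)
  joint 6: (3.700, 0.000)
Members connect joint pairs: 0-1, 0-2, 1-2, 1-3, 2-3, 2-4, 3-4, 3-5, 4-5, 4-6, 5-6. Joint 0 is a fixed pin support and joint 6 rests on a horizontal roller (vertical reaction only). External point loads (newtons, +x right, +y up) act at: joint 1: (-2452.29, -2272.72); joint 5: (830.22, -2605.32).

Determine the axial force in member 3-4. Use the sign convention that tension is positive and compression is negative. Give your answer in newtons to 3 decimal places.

N=7 nodes, M=11 members, R=3 reactions → 2N=14, M+R=14
member 0 (0-1): L=1.7833, (cx,cy)=(0.2950,0.9555)
member 1 (0-2): L=1.3230, (cx,cy)=(1.0000,0.0000)
member 2 (1-2): L=1.8812, (cx,cy)=(0.4237,-0.9058)
member 3 (1-3): L=1.3580, (cx,cy)=(0.9963,-0.0862)
member 4 (2-3): L=1.6816, (cx,cy)=(0.3306,0.9438)
member 5 (2-4): L=1.0790, (cx,cy)=(1.0000,0.0000)
member 6 (3-4): L=1.6710, (cx,cy)=(0.3130,-0.9498)
member 7 (3-5): L=1.1965, (cx,cy)=(0.9945,0.1045)
member 8 (4-5): L=1.8373, (cx,cy)=(0.3630,0.9318)
member 9 (4-6): L=1.2980, (cx,cy)=(1.0000,0.0000)
member 10 (5-6): L=1.8246, (cx,cy)=(0.3458,-0.9383)
solve A·x = −loads:
  F[0-1] = -3285.3300 N (compression)
  F[0-2] = -653.0533 N (compression)
  F[1-2] = +849.2913 N (tension)
  F[1-3] = +1127.6459 N (tension)
  F[2-3] = -815.1487 N (compression)
  F[2-4] = -23.7110 N (compression)
  F[3-4] = +973.0498 N (tension)
  F[3-5] = +552.3945 N (tension)
  F[4-5] = -991.8212 N (compression)
  F[4-6] = +640.9029 N (tension)
  F[5-6] = -1853.2186 N (compression)
  Rx@0 = +1622.0700 N
  Ry@0 = +3139.1718 N
  Ry@6 = +1738.8682 N

973.050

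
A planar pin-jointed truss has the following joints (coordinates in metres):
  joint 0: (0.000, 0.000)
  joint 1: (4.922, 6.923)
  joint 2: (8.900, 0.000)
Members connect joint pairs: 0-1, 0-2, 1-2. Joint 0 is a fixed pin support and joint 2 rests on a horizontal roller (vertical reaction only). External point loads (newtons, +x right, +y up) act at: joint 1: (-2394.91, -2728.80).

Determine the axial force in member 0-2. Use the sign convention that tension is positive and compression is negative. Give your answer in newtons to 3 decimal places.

-203.295

N=3 nodes, M=3 members, R=3 reactions → 2N=6, M+R=6
member 0 (0-1): L=8.4944, (cx,cy)=(0.5794,0.8150)
member 1 (0-2): L=8.9000, (cx,cy)=(1.0000,0.0000)
member 2 (1-2): L=7.9845, (cx,cy)=(0.4982,-0.8671)
solve A·x = −loads:
  F[0-1] = -3782.2733 N (compression)
  F[0-2] = -203.2950 N (compression)
  F[1-2] = +408.0470 N (tension)
  Rx@0 = +2394.9100 N
  Ry@0 = +3082.5987 N
  Ry@2 = -353.7987 N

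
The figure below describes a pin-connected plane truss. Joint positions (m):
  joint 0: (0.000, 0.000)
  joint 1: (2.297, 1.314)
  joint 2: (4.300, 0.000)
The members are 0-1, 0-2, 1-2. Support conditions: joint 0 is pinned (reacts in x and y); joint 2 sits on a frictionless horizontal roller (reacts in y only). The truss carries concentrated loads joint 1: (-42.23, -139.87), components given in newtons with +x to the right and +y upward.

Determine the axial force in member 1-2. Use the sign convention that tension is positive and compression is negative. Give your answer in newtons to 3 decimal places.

N=3 nodes, M=3 members, R=3 reactions → 2N=6, M+R=6
member 0 (0-1): L=2.6463, (cx,cy)=(0.8680,0.4965)
member 1 (0-2): L=4.3000, (cx,cy)=(1.0000,0.0000)
member 2 (1-2): L=2.3955, (cx,cy)=(0.8361,-0.5485)
solve A·x = −loads:
  F[0-1] = -157.2022 N (compression)
  F[0-2] = +94.2232 N (tension)
  F[1-2] = -112.6886 N (compression)
  Rx@0 = +42.2300 N
  Ry@0 = +78.0581 N
  Ry@2 = +61.8119 N

-112.689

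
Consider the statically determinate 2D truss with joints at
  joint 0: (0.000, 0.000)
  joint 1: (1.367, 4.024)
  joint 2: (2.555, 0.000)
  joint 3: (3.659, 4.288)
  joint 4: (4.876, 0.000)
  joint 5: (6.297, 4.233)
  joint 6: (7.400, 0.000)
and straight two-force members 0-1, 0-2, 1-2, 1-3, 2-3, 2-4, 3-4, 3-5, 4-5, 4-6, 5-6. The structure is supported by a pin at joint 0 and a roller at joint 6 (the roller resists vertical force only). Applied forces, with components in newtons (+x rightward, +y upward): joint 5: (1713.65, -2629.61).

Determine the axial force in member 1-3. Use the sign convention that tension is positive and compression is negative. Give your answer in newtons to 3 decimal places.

363.639

N=7 nodes, M=11 members, R=3 reactions → 2N=14, M+R=14
member 0 (0-1): L=4.2499, (cx,cy)=(0.3217,0.9469)
member 1 (0-2): L=2.5550, (cx,cy)=(1.0000,0.0000)
member 2 (1-2): L=4.1957, (cx,cy)=(0.2831,-0.9591)
member 3 (1-3): L=2.3072, (cx,cy)=(0.9934,0.1144)
member 4 (2-3): L=4.4278, (cx,cy)=(0.2493,0.9684)
member 5 (2-4): L=2.3210, (cx,cy)=(1.0000,0.0000)
member 6 (3-4): L=4.4574, (cx,cy)=(0.2730,-0.9620)
member 7 (3-5): L=2.6386, (cx,cy)=(0.9998,-0.0208)
member 8 (4-5): L=4.4651, (cx,cy)=(0.3182,0.9480)
member 9 (4-6): L=2.5240, (cx,cy)=(1.0000,0.0000)
member 10 (5-6): L=4.3743, (cx,cy)=(0.2522,-0.9677)
solve A·x = −loads:
  F[0-1] = +621.3196 N (tension)
  F[0-2] = +1513.7976 N (tension)
  F[1-2] = -570.0171 N (compression)
  F[1-3] = +363.6395 N (tension)
  F[2-3] = +564.5185 N (tension)
  F[2-4] = +1211.6467 N (tension)
  F[3-4] = -626.1200 N (compression)
  F[3-5] = +673.1001 N (tension)
  F[4-5] = +635.3636 N (tension)
  F[4-6] = +838.4963 N (tension)
  F[5-6] = -3325.3603 N (compression)
  Rx@0 = -1713.6500 N
  Ry@0 = -588.3001 N
  Ry@6 = +3217.9101 N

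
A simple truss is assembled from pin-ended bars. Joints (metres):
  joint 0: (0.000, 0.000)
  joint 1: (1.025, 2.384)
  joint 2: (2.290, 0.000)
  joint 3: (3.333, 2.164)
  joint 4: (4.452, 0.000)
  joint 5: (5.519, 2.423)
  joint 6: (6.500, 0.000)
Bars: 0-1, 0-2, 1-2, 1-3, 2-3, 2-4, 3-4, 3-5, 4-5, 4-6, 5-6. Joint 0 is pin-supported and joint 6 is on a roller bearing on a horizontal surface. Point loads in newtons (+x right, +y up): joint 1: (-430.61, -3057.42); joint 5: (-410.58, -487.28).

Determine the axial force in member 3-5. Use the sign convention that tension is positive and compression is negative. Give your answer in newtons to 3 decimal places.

-733.460

N=7 nodes, M=11 members, R=3 reactions → 2N=14, M+R=14
member 0 (0-1): L=2.5950, (cx,cy)=(0.3950,0.9187)
member 1 (0-2): L=2.2900, (cx,cy)=(1.0000,0.0000)
member 2 (1-2): L=2.6988, (cx,cy)=(0.4687,-0.8833)
member 3 (1-3): L=2.3185, (cx,cy)=(0.9955,-0.0949)
member 4 (2-3): L=2.4022, (cx,cy)=(0.4342,0.9008)
member 5 (2-4): L=2.1620, (cx,cy)=(1.0000,0.0000)
member 6 (3-4): L=2.4362, (cx,cy)=(0.4593,-0.8883)
member 7 (3-5): L=2.2013, (cx,cy)=(0.9931,0.1177)
member 8 (4-5): L=2.6475, (cx,cy)=(0.4030,0.9152)
member 9 (4-6): L=2.0480, (cx,cy)=(1.0000,0.0000)
member 10 (5-6): L=2.6141, (cx,cy)=(0.3753,-0.9269)
solve A·x = −loads:
  F[0-1] = -3221.7933 N (compression)
  F[0-2] = +431.3820 N (tension)
  F[1-2] = -20.6845 N (compression)
  F[1-3] = -836.0392 N (compression)
  F[2-3] = +20.2831 N (tension)
  F[2-4] = +412.8803 N (tension)
  F[3-4] = -207.0333 N (compression)
  F[3-5] = -733.4598 N (compression)
  F[4-5] = +200.9428 N (tension)
  F[4-6] = +236.8019 N (tension)
  F[5-6] = -631.0025 N (compression)
  Rx@0 = +841.1900 N
  Ry@0 = +2959.8163 N
  Ry@6 = +584.8837 N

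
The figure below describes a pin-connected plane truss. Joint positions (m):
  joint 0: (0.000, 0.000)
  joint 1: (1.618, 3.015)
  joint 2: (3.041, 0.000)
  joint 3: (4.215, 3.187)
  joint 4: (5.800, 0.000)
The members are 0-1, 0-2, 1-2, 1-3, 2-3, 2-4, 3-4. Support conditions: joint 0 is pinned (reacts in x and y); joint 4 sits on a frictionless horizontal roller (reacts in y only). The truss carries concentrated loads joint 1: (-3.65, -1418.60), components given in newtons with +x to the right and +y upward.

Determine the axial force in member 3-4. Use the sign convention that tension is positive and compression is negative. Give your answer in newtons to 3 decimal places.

N=5 nodes, M=7 members, R=3 reactions → 2N=10, M+R=10
member 0 (0-1): L=3.4217, (cx,cy)=(0.4729,0.8811)
member 1 (0-2): L=3.0410, (cx,cy)=(1.0000,0.0000)
member 2 (1-2): L=3.3339, (cx,cy)=(0.4268,-0.9043)
member 3 (1-3): L=2.6027, (cx,cy)=(0.9978,0.0661)
member 4 (2-3): L=3.3964, (cx,cy)=(0.3457,0.9384)
member 5 (2-4): L=2.7590, (cx,cy)=(1.0000,0.0000)
member 6 (3-4): L=3.5594, (cx,cy)=(0.4453,-0.8954)
solve A·x = −loads:
  F[0-1] = -1162.9945 N (compression)
  F[0-2] = +546.2859 N (tension)
  F[1-2] = -461.1000 N (compression)
  F[1-3] = -350.2437 N (compression)
  F[2-3] = +444.3816 N (tension)
  F[2-4] = +195.8711 N (tension)
  F[3-4] = -439.8612 N (compression)
  Rx@0 = +3.6500 N
  Ry@0 = +1024.7569 N
  Ry@4 = +393.8431 N

-439.861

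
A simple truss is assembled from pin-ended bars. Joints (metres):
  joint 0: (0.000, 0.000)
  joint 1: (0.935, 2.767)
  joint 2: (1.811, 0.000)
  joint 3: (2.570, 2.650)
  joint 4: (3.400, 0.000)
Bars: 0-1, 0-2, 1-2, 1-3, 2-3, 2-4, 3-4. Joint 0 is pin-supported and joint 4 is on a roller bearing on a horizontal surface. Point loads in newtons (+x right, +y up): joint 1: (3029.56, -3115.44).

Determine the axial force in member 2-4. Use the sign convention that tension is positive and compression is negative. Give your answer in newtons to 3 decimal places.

1040.561

N=5 nodes, M=7 members, R=3 reactions → 2N=10, M+R=10
member 0 (0-1): L=2.9207, (cx,cy)=(0.3201,0.9474)
member 1 (0-2): L=1.8110, (cx,cy)=(1.0000,0.0000)
member 2 (1-2): L=2.9024, (cx,cy)=(0.3018,-0.9534)
member 3 (1-3): L=1.6392, (cx,cy)=(0.9974,-0.0714)
member 4 (2-3): L=2.7566, (cx,cy)=(0.2753,0.9613)
member 5 (2-4): L=1.5890, (cx,cy)=(1.0000,0.0000)
member 6 (3-4): L=2.7769, (cx,cy)=(0.2989,-0.9543)
solve A·x = −loads:
  F[0-1] = +218.3226 N (tension)
  F[0-2] = +2959.6688 N (tension)
  F[1-2] = -3338.2660 N (compression)
  F[1-3] = -1957.0922 N (compression)
  F[2-3] = +3310.5483 N (tension)
  F[2-4] = +1040.5610 N (tension)
  F[3-4] = -3481.4173 N (compression)
  Rx@0 = -3029.5600 N
  Ry@0 = -206.8332 N
  Ry@4 = +3322.2732 N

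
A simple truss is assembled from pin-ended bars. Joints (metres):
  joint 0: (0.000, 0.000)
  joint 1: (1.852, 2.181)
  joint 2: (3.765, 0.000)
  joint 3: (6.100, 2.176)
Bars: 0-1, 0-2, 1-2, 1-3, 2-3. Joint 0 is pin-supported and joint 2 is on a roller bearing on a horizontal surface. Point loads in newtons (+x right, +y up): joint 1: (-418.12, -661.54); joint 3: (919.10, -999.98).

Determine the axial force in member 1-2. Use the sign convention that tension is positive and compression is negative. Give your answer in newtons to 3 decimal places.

N=4 nodes, M=5 members, R=3 reactions → 2N=8, M+R=8
member 0 (0-1): L=2.8612, (cx,cy)=(0.6473,0.7623)
member 1 (0-2): L=3.7650, (cx,cy)=(1.0000,0.0000)
member 2 (1-2): L=2.9011, (cx,cy)=(0.6594,-0.7518)
member 3 (1-3): L=4.2480, (cx,cy)=(1.0000,-0.0012)
member 4 (2-3): L=3.1917, (cx,cy)=(0.7316,0.6818)
solve A·x = −loads:
  F[0-1] = +751.7570 N (tension)
  F[0-2] = +14.3880 N (tension)
  F[1-2] = -1645.3016 N (compression)
  F[1-3] = +1989.6368 N (tension)
  F[2-3] = -1463.3277 N (compression)
  Rx@0 = -500.9800 N
  Ry@0 = -573.0330 N
  Ry@2 = +2234.5530 N

-1645.302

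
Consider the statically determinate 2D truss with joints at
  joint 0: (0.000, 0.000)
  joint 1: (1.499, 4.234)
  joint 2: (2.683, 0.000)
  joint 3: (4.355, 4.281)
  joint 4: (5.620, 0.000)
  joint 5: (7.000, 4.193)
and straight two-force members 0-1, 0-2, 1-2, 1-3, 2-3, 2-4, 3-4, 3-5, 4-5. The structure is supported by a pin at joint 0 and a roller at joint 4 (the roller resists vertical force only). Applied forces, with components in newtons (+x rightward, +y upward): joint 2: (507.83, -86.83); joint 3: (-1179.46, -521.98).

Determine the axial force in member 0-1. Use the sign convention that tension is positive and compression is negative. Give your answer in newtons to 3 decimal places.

N=6 nodes, M=9 members, R=3 reactions → 2N=12, M+R=12
member 0 (0-1): L=4.4915, (cx,cy)=(0.3337,0.9427)
member 1 (0-2): L=2.6830, (cx,cy)=(1.0000,0.0000)
member 2 (1-2): L=4.3964, (cx,cy)=(0.2693,-0.9631)
member 3 (1-3): L=2.8564, (cx,cy)=(0.9999,0.0165)
member 4 (2-3): L=4.5959, (cx,cy)=(0.3638,0.9315)
member 5 (2-4): L=2.9370, (cx,cy)=(1.0000,0.0000)
member 6 (3-4): L=4.4640, (cx,cy)=(0.2834,-0.9590)
member 7 (3-5): L=2.6465, (cx,cy)=(0.9994,-0.0333)
member 8 (4-5): L=4.4143, (cx,cy)=(0.3126,0.9499)
solve A·x = −loads:
  F[0-1] = -1125.8668 N (compression)
  F[0-2] = -295.8832 N (compression)
  F[1-2] = +1090.5918 N (tension)
  F[1-3] = -669.5439 N (compression)
  F[2-3] = -1034.3450 N (compression)
  F[2-4] = -133.7116 N (compression)
  F[3-4] = +471.8474 N (tension)
  F[3-5] = +0.0000 N (tension)
  F[4-5] = -0.0000 N (compression)
  Rx@0 = +671.6300 N
  Ry@0 = +1061.3154 N
  Ry@4 = -452.5054 N

-1125.867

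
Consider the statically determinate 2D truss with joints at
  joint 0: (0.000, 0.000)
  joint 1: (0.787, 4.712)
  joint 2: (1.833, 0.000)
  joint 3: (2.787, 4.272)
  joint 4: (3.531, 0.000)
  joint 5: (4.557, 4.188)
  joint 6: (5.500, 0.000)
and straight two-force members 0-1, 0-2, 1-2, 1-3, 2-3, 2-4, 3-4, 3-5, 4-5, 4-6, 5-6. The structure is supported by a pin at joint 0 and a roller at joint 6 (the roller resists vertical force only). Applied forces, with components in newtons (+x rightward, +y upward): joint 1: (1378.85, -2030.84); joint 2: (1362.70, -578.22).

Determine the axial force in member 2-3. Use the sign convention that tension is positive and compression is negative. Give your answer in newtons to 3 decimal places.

N=7 nodes, M=11 members, R=3 reactions → 2N=14, M+R=14
member 0 (0-1): L=4.7773, (cx,cy)=(0.1647,0.9863)
member 1 (0-2): L=1.8330, (cx,cy)=(1.0000,0.0000)
member 2 (1-2): L=4.8267, (cx,cy)=(0.2167,-0.9762)
member 3 (1-3): L=2.0478, (cx,cy)=(0.9766,-0.2149)
member 4 (2-3): L=4.3772, (cx,cy)=(0.2179,0.9760)
member 5 (2-4): L=1.6980, (cx,cy)=(1.0000,0.0000)
member 6 (3-4): L=4.3363, (cx,cy)=(0.1716,-0.9852)
member 7 (3-5): L=1.7720, (cx,cy)=(0.9989,-0.0474)
member 8 (4-5): L=4.3118, (cx,cy)=(0.2379,0.9713)
member 9 (4-6): L=1.9690, (cx,cy)=(1.0000,0.0000)
member 10 (5-6): L=4.2929, (cx,cy)=(0.2197,-0.9756)
solve A·x = −loads:
  F[0-1] = -957.5446 N (compression)
  F[0-2] = +2899.2944 N (tension)
  F[1-2] = -805.9015 N (compression)
  F[1-3] = -1394.5163 N (compression)
  F[2-3] = +1398.5909 N (tension)
  F[2-4] = +1057.1289 N (tension)
  F[3-4] = -1652.3870 N (compression)
  F[3-5] = -774.4917 N (compression)
  F[4-5] = +1676.0232 N (tension)
  F[4-6] = +374.8128 N (tension)
  F[5-6] = -1706.2741 N (compression)
  Rx@0 = -2741.5500 N
  Ry@0 = +944.4619 N
  Ry@6 = +1664.5981 N

1398.591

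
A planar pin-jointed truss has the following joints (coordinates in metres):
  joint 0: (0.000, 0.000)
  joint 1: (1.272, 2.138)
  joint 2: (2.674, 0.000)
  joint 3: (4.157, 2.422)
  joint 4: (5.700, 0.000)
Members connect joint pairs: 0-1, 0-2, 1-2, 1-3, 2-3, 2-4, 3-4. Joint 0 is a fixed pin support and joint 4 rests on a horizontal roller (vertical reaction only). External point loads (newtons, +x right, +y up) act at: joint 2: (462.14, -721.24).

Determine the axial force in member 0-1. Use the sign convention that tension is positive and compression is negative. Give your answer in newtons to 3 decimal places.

-445.530

N=5 nodes, M=7 members, R=3 reactions → 2N=10, M+R=10
member 0 (0-1): L=2.4878, (cx,cy)=(0.5113,0.8594)
member 1 (0-2): L=2.6740, (cx,cy)=(1.0000,0.0000)
member 2 (1-2): L=2.5567, (cx,cy)=(0.5484,-0.8362)
member 3 (1-3): L=2.8989, (cx,cy)=(0.9952,0.0980)
member 4 (2-3): L=2.8400, (cx,cy)=(0.5222,0.8528)
member 5 (2-4): L=3.0260, (cx,cy)=(1.0000,0.0000)
member 6 (3-4): L=2.8717, (cx,cy)=(0.5373,-0.8434)
solve A·x = −loads:
  F[0-1] = -445.5305 N (compression)
  F[0-2] = +689.9398 N (tension)
  F[1-2] = +404.9171 N (tension)
  F[1-3] = -452.0169 N (compression)
  F[2-3] = +448.6629 N (tension)
  F[2-4] = +215.5550 N (tension)
  F[3-4] = -401.1792 N (compression)
  Rx@0 = -462.1400 N
  Ry@0 = +382.8899 N
  Ry@4 = +338.3501 N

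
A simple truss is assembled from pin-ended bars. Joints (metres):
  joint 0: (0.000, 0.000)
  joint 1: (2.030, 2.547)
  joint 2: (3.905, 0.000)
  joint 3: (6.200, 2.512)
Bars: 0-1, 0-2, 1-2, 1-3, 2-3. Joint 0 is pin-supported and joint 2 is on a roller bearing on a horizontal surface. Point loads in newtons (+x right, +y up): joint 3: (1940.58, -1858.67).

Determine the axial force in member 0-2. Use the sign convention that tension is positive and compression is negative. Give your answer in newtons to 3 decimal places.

N=4 nodes, M=5 members, R=3 reactions → 2N=8, M+R=8
member 0 (0-1): L=3.2570, (cx,cy)=(0.6233,0.7820)
member 1 (0-2): L=3.9050, (cx,cy)=(1.0000,0.0000)
member 2 (1-2): L=3.1627, (cx,cy)=(0.5928,-0.8053)
member 3 (1-3): L=4.1701, (cx,cy)=(1.0000,-0.0084)
member 4 (2-3): L=3.4025, (cx,cy)=(0.6745,0.7383)
solve A·x = −loads:
  F[0-1] = +2993.1844 N (tension)
  F[0-2] = +75.0144 N (tension)
  F[1-2] = -2944.1731 N (compression)
  F[1-3] = +3611.1254 N (tension)
  F[2-3] = -2476.5306 N (compression)
  Rx@0 = -1940.5800 N
  Ry@0 = -2340.6875 N
  Ry@2 = +4199.3575 N

75.014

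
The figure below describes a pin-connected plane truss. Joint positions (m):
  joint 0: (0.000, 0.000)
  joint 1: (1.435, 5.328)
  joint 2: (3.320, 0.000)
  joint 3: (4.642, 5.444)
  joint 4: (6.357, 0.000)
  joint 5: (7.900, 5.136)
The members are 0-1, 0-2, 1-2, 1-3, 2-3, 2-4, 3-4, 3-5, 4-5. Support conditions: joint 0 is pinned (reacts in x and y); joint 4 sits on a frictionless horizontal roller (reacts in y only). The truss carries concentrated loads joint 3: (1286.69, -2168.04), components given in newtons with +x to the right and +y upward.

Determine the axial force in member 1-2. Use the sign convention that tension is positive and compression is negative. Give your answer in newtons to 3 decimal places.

N=6 nodes, M=9 members, R=3 reactions → 2N=12, M+R=12
member 0 (0-1): L=5.5179, (cx,cy)=(0.2601,0.9656)
member 1 (0-2): L=3.3200, (cx,cy)=(1.0000,0.0000)
member 2 (1-2): L=5.6516, (cx,cy)=(0.3335,-0.9427)
member 3 (1-3): L=3.2091, (cx,cy)=(0.9993,0.0361)
member 4 (2-3): L=5.6022, (cx,cy)=(0.2360,0.9718)
member 5 (2-4): L=3.0370, (cx,cy)=(1.0000,0.0000)
member 6 (3-4): L=5.7077, (cx,cy)=(0.3005,-0.9538)
member 7 (3-5): L=3.2725, (cx,cy)=(0.9956,-0.0941)
member 8 (4-5): L=5.3628, (cx,cy)=(0.2877,0.9577)
solve A·x = −loads:
  F[0-1] = +535.4204 N (tension)
  F[0-2] = +1147.4462 N (tension)
  F[1-2] = -536.1953 N (compression)
  F[1-3] = +318.2905 N (tension)
  F[2-3] = +520.1828 N (tension)
  F[2-4] = +845.8558 N (tension)
  F[3-4] = -2815.1194 N (compression)
  F[3-5] = -0.0000 N (compression)
  F[4-5] = +0.0000 N (tension)
  Rx@0 = -1286.6900 N
  Ry@0 = -516.9973 N
  Ry@4 = +2685.0373 N

-536.195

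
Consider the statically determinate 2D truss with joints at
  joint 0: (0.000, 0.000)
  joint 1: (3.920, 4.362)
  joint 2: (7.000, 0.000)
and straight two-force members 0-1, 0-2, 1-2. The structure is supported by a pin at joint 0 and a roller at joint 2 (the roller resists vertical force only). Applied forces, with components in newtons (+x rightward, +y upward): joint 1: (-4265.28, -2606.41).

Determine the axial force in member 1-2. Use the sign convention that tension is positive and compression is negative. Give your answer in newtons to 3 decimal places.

N=3 nodes, M=3 members, R=3 reactions → 2N=6, M+R=6
member 0 (0-1): L=5.8646, (cx,cy)=(0.6684,0.7438)
member 1 (0-2): L=7.0000, (cx,cy)=(1.0000,0.0000)
member 2 (1-2): L=5.3398, (cx,cy)=(0.5768,-0.8169)
solve A·x = −loads:
  F[0-1] = -5115.3163 N (compression)
  F[0-2] = -846.1097 N (compression)
  F[1-2] = +1466.9010 N (tension)
  Rx@0 = +4265.2800 N
  Ry@0 = +3804.6992 N
  Ry@2 = -1198.2892 N

1466.901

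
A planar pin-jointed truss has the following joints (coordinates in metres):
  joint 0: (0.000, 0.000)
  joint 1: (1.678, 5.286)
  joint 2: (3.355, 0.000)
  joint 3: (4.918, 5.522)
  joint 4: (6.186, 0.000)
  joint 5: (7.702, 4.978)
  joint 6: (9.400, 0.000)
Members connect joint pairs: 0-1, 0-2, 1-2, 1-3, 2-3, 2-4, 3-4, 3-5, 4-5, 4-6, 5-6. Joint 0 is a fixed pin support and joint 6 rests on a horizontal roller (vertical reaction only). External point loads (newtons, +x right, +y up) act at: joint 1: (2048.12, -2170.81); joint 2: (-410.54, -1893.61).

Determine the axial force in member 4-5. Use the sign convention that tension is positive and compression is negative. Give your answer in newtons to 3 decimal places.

2039.832

N=7 nodes, M=11 members, R=3 reactions → 2N=14, M+R=14
member 0 (0-1): L=5.5459, (cx,cy)=(0.3026,0.9531)
member 1 (0-2): L=3.3550, (cx,cy)=(1.0000,0.0000)
member 2 (1-2): L=5.5456, (cx,cy)=(0.3024,-0.9532)
member 3 (1-3): L=3.2486, (cx,cy)=(0.9974,0.0726)
member 4 (2-3): L=5.7389, (cx,cy)=(0.2723,0.9622)
member 5 (2-4): L=2.8310, (cx,cy)=(1.0000,0.0000)
member 6 (3-4): L=5.6657, (cx,cy)=(0.2238,-0.9746)
member 7 (3-5): L=2.8367, (cx,cy)=(0.9814,-0.1918)
member 8 (4-5): L=5.2037, (cx,cy)=(0.2913,0.9566)
member 9 (4-6): L=3.2140, (cx,cy)=(1.0000,0.0000)
member 10 (5-6): L=5.2596, (cx,cy)=(0.3228,-0.9465)
solve A·x = −loads:
  F[0-1] = -1940.2501 N (compression)
  F[0-2] = +2224.6289 N (tension)
  F[1-2] = -526.4984 N (compression)
  F[1-3] = -2482.5155 N (compression)
  F[2-3] = +2489.5683 N (tension)
  F[2-4] = +1797.9224 N (tension)
  F[3-4] = -2002.1342 N (compression)
  F[3-5] = -1375.3685 N (compression)
  F[4-5] = +2039.8316 N (tension)
  F[4-6] = +755.5762 N (tension)
  F[5-6] = -2340.4299 N (compression)
  Rx@0 = -1637.5800 N
  Ry@0 = +1849.3090 N
  Ry@6 = +2215.1110 N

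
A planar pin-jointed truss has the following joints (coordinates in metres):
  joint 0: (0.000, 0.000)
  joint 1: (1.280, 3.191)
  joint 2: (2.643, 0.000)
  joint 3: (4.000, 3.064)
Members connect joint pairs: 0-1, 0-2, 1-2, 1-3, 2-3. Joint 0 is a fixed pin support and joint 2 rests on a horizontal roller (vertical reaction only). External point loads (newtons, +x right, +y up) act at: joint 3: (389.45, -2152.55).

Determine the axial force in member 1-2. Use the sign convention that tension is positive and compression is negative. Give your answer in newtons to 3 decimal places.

N=4 nodes, M=5 members, R=3 reactions → 2N=8, M+R=8
member 0 (0-1): L=3.4382, (cx,cy)=(0.3723,0.9281)
member 1 (0-2): L=2.6430, (cx,cy)=(1.0000,0.0000)
member 2 (1-2): L=3.4699, (cx,cy)=(0.3928,-0.9196)
member 3 (1-3): L=2.7230, (cx,cy)=(0.9989,-0.0466)
member 4 (2-3): L=3.3511, (cx,cy)=(0.4049,0.9143)
solve A·x = −loads:
  F[0-1] = +1677.2405 N (tension)
  F[0-2] = -234.9752 N (compression)
  F[1-2] = -1759.5266 N (compression)
  F[1-3] = +1317.0110 N (tension)
  F[2-3] = -2287.0314 N (compression)
  Rx@0 = -389.4500 N
  Ry@0 = -1556.6724 N
  Ry@2 = +3709.2224 N

-1759.527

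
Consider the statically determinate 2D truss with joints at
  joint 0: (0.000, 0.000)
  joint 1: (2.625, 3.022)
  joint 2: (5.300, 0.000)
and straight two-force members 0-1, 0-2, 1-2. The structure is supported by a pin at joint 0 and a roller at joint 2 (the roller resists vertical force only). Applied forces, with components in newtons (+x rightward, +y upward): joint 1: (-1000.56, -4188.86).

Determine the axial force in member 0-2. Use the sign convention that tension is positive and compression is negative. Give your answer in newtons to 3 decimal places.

1331.448

N=3 nodes, M=3 members, R=3 reactions → 2N=6, M+R=6
member 0 (0-1): L=4.0029, (cx,cy)=(0.6558,0.7550)
member 1 (0-2): L=5.3000, (cx,cy)=(1.0000,0.0000)
member 2 (1-2): L=4.0359, (cx,cy)=(0.6628,-0.7488)
solve A·x = −loads:
  F[0-1] = -3556.1017 N (compression)
  F[0-2] = +1331.4483 N (tension)
  F[1-2] = -2008.7960 N (compression)
  Rx@0 = +1000.5600 N
  Ry@0 = +2684.6968 N
  Ry@2 = +1504.1632 N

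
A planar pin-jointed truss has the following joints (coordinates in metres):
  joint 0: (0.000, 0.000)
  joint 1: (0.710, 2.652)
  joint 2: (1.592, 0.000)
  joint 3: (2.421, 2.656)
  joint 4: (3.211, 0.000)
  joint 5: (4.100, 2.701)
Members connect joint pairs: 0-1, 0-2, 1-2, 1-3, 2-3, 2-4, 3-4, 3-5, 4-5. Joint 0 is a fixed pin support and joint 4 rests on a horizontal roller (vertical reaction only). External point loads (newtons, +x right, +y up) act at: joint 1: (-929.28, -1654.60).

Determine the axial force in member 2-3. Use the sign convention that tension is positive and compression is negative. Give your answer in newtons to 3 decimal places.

N=6 nodes, M=9 members, R=3 reactions → 2N=12, M+R=12
member 0 (0-1): L=2.7454, (cx,cy)=(0.2586,0.9660)
member 1 (0-2): L=1.5920, (cx,cy)=(1.0000,0.0000)
member 2 (1-2): L=2.7948, (cx,cy)=(0.3156,-0.9489)
member 3 (1-3): L=1.7110, (cx,cy)=(1.0000,0.0023)
member 4 (2-3): L=2.7824, (cx,cy)=(0.2979,0.9546)
member 5 (2-4): L=1.6190, (cx,cy)=(1.0000,0.0000)
member 6 (3-4): L=2.7710, (cx,cy)=(0.2851,-0.9585)
member 7 (3-5): L=1.6796, (cx,cy)=(0.9996,0.0268)
member 8 (4-5): L=2.8435, (cx,cy)=(0.3126,0.9499)
solve A·x = −loads:
  F[0-1] = -2128.6617 N (compression)
  F[0-2] = -378.7768 N (compression)
  F[1-2] = +423.8798 N (tension)
  F[1-3] = +245.0079 N (tension)
  F[2-3] = -421.3556 N (compression)
  F[2-4] = -119.4654 N (compression)
  F[3-4] = +419.0362 N (tension)
  F[3-5] = +0.0000 N (tension)
  F[4-5] = +0.0000 N (tension)
  Rx@0 = +929.2800 N
  Ry@0 = +2056.2458 N
  Ry@4 = -401.6458 N

-421.356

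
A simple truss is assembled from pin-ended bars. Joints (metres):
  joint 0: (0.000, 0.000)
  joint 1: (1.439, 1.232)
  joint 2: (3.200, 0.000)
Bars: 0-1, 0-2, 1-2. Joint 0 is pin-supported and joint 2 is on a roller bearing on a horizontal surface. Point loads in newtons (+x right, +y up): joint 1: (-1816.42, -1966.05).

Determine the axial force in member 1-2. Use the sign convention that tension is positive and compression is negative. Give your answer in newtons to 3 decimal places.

N=3 nodes, M=3 members, R=3 reactions → 2N=6, M+R=6
member 0 (0-1): L=1.8943, (cx,cy)=(0.7596,0.6504)
member 1 (0-2): L=3.2000, (cx,cy)=(1.0000,0.0000)
member 2 (1-2): L=2.1492, (cx,cy)=(0.8194,-0.5732)
solve A·x = −loads:
  F[0-1] = -2738.9032 N (compression)
  F[0-2] = +264.1306 N (tension)
  F[1-2] = -322.3523 N (compression)
  Rx@0 = +1816.4200 N
  Ry@0 = +1781.2636 N
  Ry@2 = +184.7864 N

-322.352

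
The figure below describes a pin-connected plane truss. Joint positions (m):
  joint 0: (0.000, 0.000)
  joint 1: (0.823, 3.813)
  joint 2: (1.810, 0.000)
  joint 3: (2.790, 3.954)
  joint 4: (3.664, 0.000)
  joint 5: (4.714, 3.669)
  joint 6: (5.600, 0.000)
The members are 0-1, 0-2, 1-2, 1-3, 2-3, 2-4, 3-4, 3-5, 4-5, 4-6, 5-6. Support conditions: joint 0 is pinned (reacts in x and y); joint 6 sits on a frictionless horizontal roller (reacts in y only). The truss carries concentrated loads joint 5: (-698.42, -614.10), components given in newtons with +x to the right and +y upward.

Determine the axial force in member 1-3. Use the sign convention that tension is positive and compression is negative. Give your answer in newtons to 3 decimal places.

N=7 nodes, M=11 members, R=3 reactions → 2N=14, M+R=14
member 0 (0-1): L=3.9008, (cx,cy)=(0.2110,0.9775)
member 1 (0-2): L=1.8100, (cx,cy)=(1.0000,0.0000)
member 2 (1-2): L=3.9387, (cx,cy)=(0.2506,-0.9681)
member 3 (1-3): L=1.9720, (cx,cy)=(0.9974,0.0715)
member 4 (2-3): L=4.0736, (cx,cy)=(0.2406,0.9706)
member 5 (2-4): L=1.8540, (cx,cy)=(1.0000,0.0000)
member 6 (3-4): L=4.0494, (cx,cy)=(0.2158,-0.9764)
member 7 (3-5): L=1.9450, (cx,cy)=(0.9892,-0.1465)
member 8 (4-5): L=3.8163, (cx,cy)=(0.2751,0.9614)
member 9 (4-6): L=1.9360, (cx,cy)=(1.0000,0.0000)
member 10 (5-6): L=3.7745, (cx,cy)=(0.2347,-0.9721)
solve A·x = −loads:
  F[0-1] = -567.5242 N (compression)
  F[0-2] = -578.6826 N (compression)
  F[1-2] = +553.8896 N (tension)
  F[1-3] = -259.2011 N (compression)
  F[2-3] = -552.4409 N (compression)
  F[2-4] = -306.9809 N (compression)
  F[3-4] = +648.7654 N (tension)
  F[3-5] = -537.2626 N (compression)
  F[4-5] = -658.9046 N (compression)
  F[4-6] = +14.3322 N (tension)
  F[5-6] = -61.0568 N (compression)
  Rx@0 = +698.4200 N
  Ry@0 = +554.7492 N
  Ry@6 = +59.3508 N

-259.201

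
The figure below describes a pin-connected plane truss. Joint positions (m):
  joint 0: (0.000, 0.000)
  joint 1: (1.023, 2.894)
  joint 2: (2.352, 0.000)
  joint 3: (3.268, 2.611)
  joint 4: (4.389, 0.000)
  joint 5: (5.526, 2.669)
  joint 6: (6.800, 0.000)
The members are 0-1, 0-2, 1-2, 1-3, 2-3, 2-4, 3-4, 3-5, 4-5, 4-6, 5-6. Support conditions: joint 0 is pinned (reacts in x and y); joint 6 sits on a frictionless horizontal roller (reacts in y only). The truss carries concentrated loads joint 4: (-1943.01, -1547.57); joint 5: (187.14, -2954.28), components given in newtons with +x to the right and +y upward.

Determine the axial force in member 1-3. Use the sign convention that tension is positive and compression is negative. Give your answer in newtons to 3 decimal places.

-894.475

N=7 nodes, M=11 members, R=3 reactions → 2N=14, M+R=14
member 0 (0-1): L=3.0695, (cx,cy)=(0.3333,0.9428)
member 1 (0-2): L=2.3520, (cx,cy)=(1.0000,0.0000)
member 2 (1-2): L=3.1846, (cx,cy)=(0.4173,-0.9088)
member 3 (1-3): L=2.2628, (cx,cy)=(0.9921,-0.1251)
member 4 (2-3): L=2.7670, (cx,cy)=(0.3310,0.9436)
member 5 (2-4): L=2.0370, (cx,cy)=(1.0000,0.0000)
member 6 (3-4): L=2.8415, (cx,cy)=(0.3945,-0.9189)
member 7 (3-5): L=2.2587, (cx,cy)=(0.9997,0.0257)
member 8 (4-5): L=2.9011, (cx,cy)=(0.3919,0.9200)
member 9 (4-6): L=2.4110, (cx,cy)=(1.0000,0.0000)
member 10 (5-6): L=2.9575, (cx,cy)=(0.4308,-0.9025)
solve A·x = −loads:
  F[0-1] = -1091.1273 N (compression)
  F[0-2] = -1392.2189 N (compression)
  F[1-2] = +1255.1376 N (tension)
  F[1-3] = -894.4746 N (compression)
  F[2-3] = -1208.7710 N (compression)
  F[2-4] = -468.2640 N (compression)
  F[3-4] = +1071.7393 N (tension)
  F[3-5] = -1710.9862 N (compression)
  F[4-5] = +611.6960 N (tension)
  F[4-6] = +1657.8252 N (tension)
  F[5-6] = -3848.4856 N (compression)
  Rx@0 = +1755.8700 N
  Ry@0 = +1028.7452 N
  Ry@6 = +3473.1048 N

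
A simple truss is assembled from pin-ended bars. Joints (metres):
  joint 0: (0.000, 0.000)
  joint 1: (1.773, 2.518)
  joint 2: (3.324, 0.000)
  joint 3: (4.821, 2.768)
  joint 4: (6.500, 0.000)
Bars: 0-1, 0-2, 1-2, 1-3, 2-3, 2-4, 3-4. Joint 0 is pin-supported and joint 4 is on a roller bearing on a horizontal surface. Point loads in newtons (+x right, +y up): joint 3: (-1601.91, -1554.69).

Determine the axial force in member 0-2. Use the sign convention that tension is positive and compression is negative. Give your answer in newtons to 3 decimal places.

N=5 nodes, M=7 members, R=3 reactions → 2N=10, M+R=10
member 0 (0-1): L=3.0796, (cx,cy)=(0.5757,0.8176)
member 1 (0-2): L=3.3240, (cx,cy)=(1.0000,0.0000)
member 2 (1-2): L=2.9574, (cx,cy)=(0.5245,-0.8514)
member 3 (1-3): L=3.0582, (cx,cy)=(0.9967,0.0817)
member 4 (2-3): L=3.1469, (cx,cy)=(0.4757,0.8796)
member 5 (2-4): L=3.1760, (cx,cy)=(1.0000,0.0000)
member 6 (3-4): L=3.2374, (cx,cy)=(0.5186,-0.8550)
solve A·x = −loads:
  F[0-1] = -1325.4643 N (compression)
  F[0-2] = -838.8049 N (compression)
  F[1-2] = +1141.6629 N (tension)
  F[1-3] = -1366.4301 N (compression)
  F[2-3] = -1105.1071 N (compression)
  F[2-4] = +285.6571 N (tension)
  F[3-4] = -550.7987 N (compression)
  Rx@0 = +1601.9100 N
  Ry@0 = +1083.7556 N
  Ry@4 = +470.9344 N

-838.805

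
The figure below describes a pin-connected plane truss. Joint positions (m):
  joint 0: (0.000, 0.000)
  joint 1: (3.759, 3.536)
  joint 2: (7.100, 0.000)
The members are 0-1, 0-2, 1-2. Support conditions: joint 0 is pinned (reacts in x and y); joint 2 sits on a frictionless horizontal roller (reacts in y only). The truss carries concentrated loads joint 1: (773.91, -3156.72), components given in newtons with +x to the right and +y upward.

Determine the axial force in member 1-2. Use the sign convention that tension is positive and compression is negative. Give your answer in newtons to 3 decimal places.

N=3 nodes, M=3 members, R=3 reactions → 2N=6, M+R=6
member 0 (0-1): L=5.1608, (cx,cy)=(0.7284,0.6852)
member 1 (0-2): L=7.1000, (cx,cy)=(1.0000,0.0000)
member 2 (1-2): L=4.8647, (cx,cy)=(0.6868,-0.7269)
solve A·x = −loads:
  F[0-1] = -1605.4495 N (compression)
  F[0-2] = +1943.2905 N (tension)
  F[1-2] = -2829.5659 N (compression)
  Rx@0 = -773.9100 N
  Ry@0 = +1100.0079 N
  Ry@2 = +2056.7121 N

-2829.566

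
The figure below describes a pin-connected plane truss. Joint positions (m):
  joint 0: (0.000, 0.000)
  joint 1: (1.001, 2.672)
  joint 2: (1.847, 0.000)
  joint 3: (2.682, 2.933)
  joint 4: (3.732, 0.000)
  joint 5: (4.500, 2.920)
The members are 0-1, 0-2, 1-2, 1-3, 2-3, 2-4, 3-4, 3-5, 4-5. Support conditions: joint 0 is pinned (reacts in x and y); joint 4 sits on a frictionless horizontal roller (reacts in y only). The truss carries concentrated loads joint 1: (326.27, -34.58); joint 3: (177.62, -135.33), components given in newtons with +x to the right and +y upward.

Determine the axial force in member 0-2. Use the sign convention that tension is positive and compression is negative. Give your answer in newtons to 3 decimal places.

387.826

N=6 nodes, M=9 members, R=3 reactions → 2N=12, M+R=12
member 0 (0-1): L=2.8533, (cx,cy)=(0.3508,0.9364)
member 1 (0-2): L=1.8470, (cx,cy)=(1.0000,0.0000)
member 2 (1-2): L=2.8027, (cx,cy)=(0.3018,-0.9534)
member 3 (1-3): L=1.7011, (cx,cy)=(0.9882,0.1534)
member 4 (2-3): L=3.0495, (cx,cy)=(0.2738,0.9618)
member 5 (2-4): L=1.8850, (cx,cy)=(1.0000,0.0000)
member 6 (3-4): L=3.1153, (cx,cy)=(0.3370,-0.9415)
member 7 (3-5): L=1.8180, (cx,cy)=(1.0000,-0.0072)
member 8 (4-5): L=3.0193, (cx,cy)=(0.2544,0.9671)
solve A·x = −loads:
  F[0-1] = +330.8387 N (tension)
  F[0-2] = +387.8264 N (tension)
  F[1-2] = -376.9458 N (compression)
  F[1-3] = -97.5813 N (compression)
  F[2-3] = +373.6429 N (tension)
  F[2-4] = +171.7382 N (tension)
  F[3-4] = -509.5363 N (compression)
  F[3-5] = -0.0000 N (compression)
  F[4-5] = +0.0000 N (tension)
  Rx@0 = -503.8900 N
  Ry@0 = -309.8120 N
  Ry@4 = +479.7220 N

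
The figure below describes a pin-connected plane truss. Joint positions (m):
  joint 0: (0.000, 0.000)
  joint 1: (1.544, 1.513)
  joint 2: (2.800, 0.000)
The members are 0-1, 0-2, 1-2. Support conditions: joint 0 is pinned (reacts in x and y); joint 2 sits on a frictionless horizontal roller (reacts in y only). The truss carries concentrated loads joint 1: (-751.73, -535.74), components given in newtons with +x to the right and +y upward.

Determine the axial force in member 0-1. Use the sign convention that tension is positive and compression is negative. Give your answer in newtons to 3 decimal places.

N=3 nodes, M=3 members, R=3 reactions → 2N=6, M+R=6
member 0 (0-1): L=2.1617, (cx,cy)=(0.7142,0.6999)
member 1 (0-2): L=2.8000, (cx,cy)=(1.0000,0.0000)
member 2 (1-2): L=1.9664, (cx,cy)=(0.6387,-0.7694)
solve A·x = −loads:
  F[0-1] = -923.7321 N (compression)
  F[0-2] = -91.9631 N (compression)
  F[1-2] = +143.9774 N (tension)
  Rx@0 = +751.7300 N
  Ry@0 = +646.5203 N
  Ry@2 = -110.7803 N

-923.732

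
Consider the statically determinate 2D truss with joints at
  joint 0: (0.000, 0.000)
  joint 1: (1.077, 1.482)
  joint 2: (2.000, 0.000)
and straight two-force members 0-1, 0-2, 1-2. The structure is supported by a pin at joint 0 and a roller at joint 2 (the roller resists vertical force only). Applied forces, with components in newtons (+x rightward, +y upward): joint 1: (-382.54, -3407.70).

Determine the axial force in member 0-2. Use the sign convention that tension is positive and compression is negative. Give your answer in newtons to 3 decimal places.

N=3 nodes, M=3 members, R=3 reactions → 2N=6, M+R=6
member 0 (0-1): L=1.8320, (cx,cy)=(0.5879,0.8089)
member 1 (0-2): L=2.0000, (cx,cy)=(1.0000,0.0000)
member 2 (1-2): L=1.7459, (cx,cy)=(0.5287,-0.8488)
solve A·x = −loads:
  F[0-1] = -2294.4795 N (compression)
  F[0-2] = +966.3376 N (tension)
  F[1-2] = -1827.9010 N (compression)
  Rx@0 = +382.5400 N
  Ry@0 = +1856.1157 N
  Ry@2 = +1551.5843 N

966.338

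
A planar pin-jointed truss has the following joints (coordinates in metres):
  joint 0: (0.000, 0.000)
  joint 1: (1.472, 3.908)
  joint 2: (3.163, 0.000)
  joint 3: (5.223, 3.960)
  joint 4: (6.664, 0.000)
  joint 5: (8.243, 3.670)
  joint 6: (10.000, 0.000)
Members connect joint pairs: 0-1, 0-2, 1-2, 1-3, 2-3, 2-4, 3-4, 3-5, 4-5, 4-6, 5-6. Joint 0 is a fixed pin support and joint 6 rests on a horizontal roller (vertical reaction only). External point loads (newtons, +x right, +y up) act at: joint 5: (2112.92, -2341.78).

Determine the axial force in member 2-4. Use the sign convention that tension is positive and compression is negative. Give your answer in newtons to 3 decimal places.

1632.838

N=7 nodes, M=11 members, R=3 reactions → 2N=14, M+R=14
member 0 (0-1): L=4.1760, (cx,cy)=(0.3525,0.9358)
member 1 (0-2): L=3.1630, (cx,cy)=(1.0000,0.0000)
member 2 (1-2): L=4.2582, (cx,cy)=(0.3971,-0.9178)
member 3 (1-3): L=3.7514, (cx,cy)=(0.9999,0.0139)
member 4 (2-3): L=4.4638, (cx,cy)=(0.4615,0.8871)
member 5 (2-4): L=3.5010, (cx,cy)=(1.0000,0.0000)
member 6 (3-4): L=4.2140, (cx,cy)=(0.3420,-0.9397)
member 7 (3-5): L=3.0339, (cx,cy)=(0.9954,-0.0956)
member 8 (4-5): L=3.9953, (cx,cy)=(0.3952,0.9186)
member 9 (4-6): L=3.3360, (cx,cy)=(1.0000,0.0000)
member 10 (5-6): L=4.0689, (cx,cy)=(0.4318,-0.9020)
solve A·x = −loads:
  F[0-1] = +388.9554 N (tension)
  F[0-2] = +1975.8180 N (tension)
  F[1-2] = -392.1815 N (compression)
  F[1-3] = +292.8731 N (tension)
  F[2-3] = +405.7193 N (tension)
  F[2-4] = +1632.8381 N (tension)
  F[3-4] = -452.2000 N (compression)
  F[3-5] = +637.6326 N (tension)
  F[4-5] = +462.6018 N (tension)
  F[4-6] = +1295.3786 N (tension)
  F[5-6] = -2999.8670 N (compression)
  Rx@0 = -2112.9200 N
  Ry@0 = -363.9909 N
  Ry@6 = +2705.7709 N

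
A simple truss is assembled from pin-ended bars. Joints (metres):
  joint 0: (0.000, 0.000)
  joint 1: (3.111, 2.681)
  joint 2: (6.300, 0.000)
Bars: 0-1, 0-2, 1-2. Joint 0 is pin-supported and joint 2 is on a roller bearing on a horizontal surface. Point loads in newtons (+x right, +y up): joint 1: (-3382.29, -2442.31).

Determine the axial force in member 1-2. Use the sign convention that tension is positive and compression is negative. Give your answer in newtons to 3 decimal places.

N=3 nodes, M=3 members, R=3 reactions → 2N=6, M+R=6
member 0 (0-1): L=4.1068, (cx,cy)=(0.7575,0.6528)
member 1 (0-2): L=6.3000, (cx,cy)=(1.0000,0.0000)
member 2 (1-2): L=4.1662, (cx,cy)=(0.7654,-0.6435)
solve A·x = −loads:
  F[0-1] = -4098.6021 N (compression)
  F[0-2] = -277.5255 N (compression)
  F[1-2] = +362.5699 N (tension)
  Rx@0 = +3382.2900 N
  Ry@0 = +2675.6264 N
  Ry@2 = -233.3164 N

362.570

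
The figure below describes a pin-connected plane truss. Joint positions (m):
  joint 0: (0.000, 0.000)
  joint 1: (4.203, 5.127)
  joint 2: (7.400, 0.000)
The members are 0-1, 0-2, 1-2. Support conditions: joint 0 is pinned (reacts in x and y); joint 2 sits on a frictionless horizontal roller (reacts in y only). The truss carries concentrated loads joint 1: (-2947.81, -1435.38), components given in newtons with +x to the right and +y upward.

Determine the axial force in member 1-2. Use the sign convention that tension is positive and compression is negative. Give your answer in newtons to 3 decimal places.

1446.117

N=3 nodes, M=3 members, R=3 reactions → 2N=6, M+R=6
member 0 (0-1): L=6.6296, (cx,cy)=(0.6340,0.7734)
member 1 (0-2): L=7.4000, (cx,cy)=(1.0000,0.0000)
member 2 (1-2): L=6.0421, (cx,cy)=(0.5291,-0.8485)
solve A·x = −loads:
  F[0-1] = -3442.7750 N (compression)
  F[0-2] = -765.1707 N (compression)
  F[1-2] = +1446.1168 N (tension)
  Rx@0 = +2947.8100 N
  Ry@0 = +2662.4773 N
  Ry@2 = -1227.0973 N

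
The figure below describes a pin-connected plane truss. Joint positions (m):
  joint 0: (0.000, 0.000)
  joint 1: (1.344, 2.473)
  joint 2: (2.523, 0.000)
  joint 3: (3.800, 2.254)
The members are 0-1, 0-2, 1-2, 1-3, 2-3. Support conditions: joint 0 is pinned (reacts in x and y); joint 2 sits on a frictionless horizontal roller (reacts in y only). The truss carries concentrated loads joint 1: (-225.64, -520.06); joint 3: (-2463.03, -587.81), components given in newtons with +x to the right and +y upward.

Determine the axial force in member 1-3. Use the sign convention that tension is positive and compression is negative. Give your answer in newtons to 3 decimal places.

-2035.621

N=4 nodes, M=5 members, R=3 reactions → 2N=8, M+R=8
member 0 (0-1): L=2.8146, (cx,cy)=(0.4775,0.8786)
member 1 (0-2): L=2.5230, (cx,cy)=(1.0000,0.0000)
member 2 (1-2): L=2.7397, (cx,cy)=(0.4303,-0.9027)
member 3 (1-3): L=2.4657, (cx,cy)=(0.9960,-0.0888)
member 4 (2-3): L=2.5906, (cx,cy)=(0.4929,0.8701)
solve A·x = −loads:
  F[0-1] = -2694.0881 N (compression)
  F[0-2] = -1402.2231 N (compression)
  F[1-2] = +2246.5021 N (tension)
  F[1-3] = -2035.6214 N (compression)
  F[2-3] = -883.3898 N (compression)
  Rx@0 = +2688.6700 N
  Ry@0 = +2367.1006 N
  Ry@2 = -1259.2306 N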